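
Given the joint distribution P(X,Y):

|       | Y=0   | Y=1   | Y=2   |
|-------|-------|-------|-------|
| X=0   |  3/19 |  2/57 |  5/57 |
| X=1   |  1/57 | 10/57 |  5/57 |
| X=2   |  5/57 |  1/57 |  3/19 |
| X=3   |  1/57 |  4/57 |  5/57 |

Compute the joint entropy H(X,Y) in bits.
3.2589 bits

H(X,Y) = -Σ_{x,y} P(x,y) log₂ P(x,y). Per-cell terms -P(x,y)·log₂P(x,y):
  X=0: 0.42047, 0.16958, 0.30798
  X=1: 0.10233, 0.44052, 0.30798
  X=2: 0.30798, 0.10233, 0.42047
  X=3: 0.10233, 0.26897, 0.30798
Sum of the 12 terms: H(X,Y) = 3.2589 bits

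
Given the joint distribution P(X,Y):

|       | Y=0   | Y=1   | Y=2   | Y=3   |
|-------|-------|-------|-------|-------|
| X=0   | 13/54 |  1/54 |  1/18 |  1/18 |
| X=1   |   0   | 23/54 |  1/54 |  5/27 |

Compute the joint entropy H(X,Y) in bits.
2.1461 bits

H(X,Y) = -Σ_{x,y} P(x,y) log₂ P(x,y). Per-cell terms -P(x,y)·log₂P(x,y):
  X=0: 0.494589, 0.106572, 0.231663, 0.231663
  X=1: 0.000000, 0.524453, 0.106572, 0.450548
  (cells with P = 0 contribute 0)
Sum of the 8 terms: H(X,Y) = 2.1461 bits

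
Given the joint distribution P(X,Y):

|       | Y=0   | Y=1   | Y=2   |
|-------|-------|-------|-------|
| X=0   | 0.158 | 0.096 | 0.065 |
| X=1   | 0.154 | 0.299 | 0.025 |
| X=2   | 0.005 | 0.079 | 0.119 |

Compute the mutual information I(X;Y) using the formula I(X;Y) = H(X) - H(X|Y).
0.2459 bits

I(X;Y) = H(X) - H(X|Y)

Marginal of X (row sums):
  P(X=0) = 0.158 + 0.096 + 0.065 = 0.319
  P(X=1) = 0.154 + 0.299 + 0.025 = 0.478
  P(X=2) = 0.005 + 0.079 + 0.119 = 0.203
H(X) = -[0.319·log₂(0.319) + 0.478·log₂(0.478) + 0.203·log₂(0.203)]
  = 0.52583 + 0.50903 + 0.46699 = 1.50185 bits

Marginal of Y (column sums):
  P(Y=0) = 0.158 + 0.154 + 0.005 = 0.317
  P(Y=1) = 0.096 + 0.299 + 0.079 = 0.474
  P(Y=2) = 0.065 + 0.025 + 0.119 = 0.209
H(X|Y) = Σ_y P(y)·H(X|Y=y):
  Y=0: P(Y=0) = 0.317, P(X|Y=0) = (158/317, 154/317, 5/317) → H(X|Y=0) = 1.10111
  Y=1: P(Y=1) = 0.474, P(X|Y=1) = (16/79, 299/474, 1/6) → H(X|Y=1) = 1.31674
  Y=2: P(Y=2) = 0.209, P(X|Y=2) = (65/209, 25/209, 119/209) → H(X|Y=2) = 1.35313
H(X|Y) = 0.317·1.10111 + 0.474·1.31674 + 0.209·1.35313 = 1.25599 bits

I(X;Y) = H(X) - H(X|Y) = 1.50185 - 1.25599 = 0.2459 bits

Cross-check via I(X;Y) = H(X) + H(Y) - H(X,Y): computing H(Y) from the column sums and H(X,Y) from the 9 cells in the same way gives H(Y) = 1.50794 bits and H(X,Y) = 2.76393 bits, so
I(X;Y) = 1.50185 + 1.50794 - 2.76393 = 0.2459 bits ✓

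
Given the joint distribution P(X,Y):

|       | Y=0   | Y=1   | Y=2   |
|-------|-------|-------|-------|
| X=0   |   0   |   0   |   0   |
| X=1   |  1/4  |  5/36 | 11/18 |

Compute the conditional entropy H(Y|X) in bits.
1.3297 bits

H(Y|X) = H(X,Y) - H(X)

H(X,Y) = -Σ_{x,y} P(x,y) log₂ P(x,y). Per-cell terms -P(x,y)·log₂P(x,y):
  X=0: 0.0000000, 0.0000000, 0.0000000
  X=1: 0.5000000, 0.3955551, 0.4341904
  (cells with P = 0 contribute 0)
Sum of the 6 terms: H(X,Y) = 1.3297455 bits

Marginal of X (row sums):
  P(X=0) = 0 + 0 + 0 = 0
  P(X=1) = 1/4 + 5/36 + 11/18 = 1
H(X) = -[1·log₂(1)]   (outcomes with P = 0 contribute 0)
  = 0.0000000 bits

H(Y|X) = H(X,Y) - H(X) = 1.3297455 - 0.0000000 = 1.3297 bits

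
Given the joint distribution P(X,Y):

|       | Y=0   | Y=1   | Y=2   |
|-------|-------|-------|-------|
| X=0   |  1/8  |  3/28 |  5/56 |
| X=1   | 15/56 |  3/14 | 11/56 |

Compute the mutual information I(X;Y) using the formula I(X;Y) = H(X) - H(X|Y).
0.0002 bits

I(X;Y) = H(X) - H(X|Y)

Marginal of X (row sums):
  P(X=0) = 1/8 + 3/28 + 5/56 = 9/28
  P(X=1) = 15/56 + 3/14 + 11/56 = 19/28
H(X) = -[(9/28)·log₂(9/28) + (19/28)·log₂(19/28)]
  = 0.5263 + 0.3796 = 0.9059 bits

Marginal of Y (column sums):
  P(Y=0) = 1/8 + 15/56 = 11/28
  P(Y=1) = 3/28 + 3/14 = 9/28
  P(Y=2) = 5/56 + 11/56 = 2/7
H(X|Y) = Σ_y P(y)·H(X|Y=y):
  Y=0: P(Y=0) = 11/28, P(X|Y=0) = (7/22, 15/22) → H(X|Y=0) = 0.9024
  Y=1: P(Y=1) = 9/28, P(X|Y=1) = (1/3, 2/3) → H(X|Y=1) = 0.9183
  Y=2: P(Y=2) = 2/7, P(X|Y=2) = (5/16, 11/16) → H(X|Y=2) = 0.8960
H(X|Y) = (11/28)·0.9024 + (9/28)·0.9183 + (2/7)·0.8960 = 0.9057 bits

I(X;Y) = H(X) - H(X|Y) = 0.9059 - 0.9057 = 0.0002 bits

Cross-check via I(X;Y) = H(X) + H(Y) - H(X,Y): computing H(Y) from the column sums and H(X,Y) from the 6 cells in the same way gives H(Y) = 1.5722 bits and H(X,Y) = 2.4779 bits, so
I(X;Y) = 0.9059 + 1.5722 - 2.4779 = 0.0002 bits ✓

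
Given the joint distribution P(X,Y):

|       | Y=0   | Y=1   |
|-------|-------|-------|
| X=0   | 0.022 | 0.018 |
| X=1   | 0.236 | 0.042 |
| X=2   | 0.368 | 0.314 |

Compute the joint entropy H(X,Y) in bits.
1.9647 bits

H(X,Y) = -Σ_{x,y} P(x,y) log₂ P(x,y). Per-cell terms -P(x,y)·log₂P(x,y):
  X=0: 0.12114, 0.10433
  X=1: 0.49162, 0.19209
  X=2: 0.53074, 0.52475
Sum of the 6 terms: H(X,Y) = 1.9647 bits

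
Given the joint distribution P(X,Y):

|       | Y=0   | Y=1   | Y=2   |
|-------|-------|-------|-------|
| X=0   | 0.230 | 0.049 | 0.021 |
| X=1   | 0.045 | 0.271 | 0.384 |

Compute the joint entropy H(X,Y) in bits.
2.0599 bits

H(X,Y) = -Σ_{x,y} P(x,y) log₂ P(x,y). Per-cell terms -P(x,y)·log₂P(x,y):
  X=0: 0.4877, 0.2132, 0.1170
  X=1: 0.2013, 0.5105, 0.5302
Sum of the 6 terms: H(X,Y) = 2.0599 bits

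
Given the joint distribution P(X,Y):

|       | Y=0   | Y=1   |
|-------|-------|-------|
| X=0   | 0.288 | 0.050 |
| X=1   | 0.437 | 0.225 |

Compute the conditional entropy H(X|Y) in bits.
0.8909 bits

H(X|Y) = H(X,Y) - H(Y)

H(X,Y) = -Σ_{x,y} P(x,y) log₂ P(x,y). Per-cell terms -P(x,y)·log₂P(x,y):
  X=0: 0.517207, 0.216096
  X=1: 0.521907, 0.484201
Sum of the 4 terms: H(X,Y) = 1.73941 bits

Marginal of Y (column sums):
  P(Y=0) = 0.288 + 0.437 = 0.725
  P(Y=1) = 0.050 + 0.225 = 0.275
H(Y) = -[0.725·log₂(0.725) + 0.275·log₂(0.275)]
  = 0.336362 + 0.512187 = 0.84855 bits

H(X|Y) = H(X,Y) - H(Y) = 1.73941 - 0.84855 = 0.8909 bits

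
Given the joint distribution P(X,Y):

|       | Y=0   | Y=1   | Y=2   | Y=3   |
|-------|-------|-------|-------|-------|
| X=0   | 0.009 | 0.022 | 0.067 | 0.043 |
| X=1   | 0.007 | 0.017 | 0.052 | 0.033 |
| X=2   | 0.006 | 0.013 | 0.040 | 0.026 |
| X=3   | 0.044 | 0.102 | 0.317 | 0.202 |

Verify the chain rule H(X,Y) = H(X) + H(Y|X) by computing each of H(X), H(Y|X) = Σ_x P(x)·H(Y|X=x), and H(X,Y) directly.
H(X) = 1.4407 bits, H(Y|X) = 1.7064 bits, H(X,Y) = 3.1472 bits

Marginal of X (row sums):
  P(X=0) = 0.009 + 0.022 + 0.067 + 0.043 = 0.141
  P(X=1) = 0.007 + 0.017 + 0.052 + 0.033 = 0.109
  P(X=2) = 0.006 + 0.013 + 0.040 + 0.026 = 0.085
  P(X=3) = 0.044 + 0.102 + 0.317 + 0.202 = 0.665
H(X) = -[0.141·log₂(0.141) + 0.109·log₂(0.109) + 0.085·log₂(0.085) + 0.665·log₂(0.665)]
  = 0.398499 + 0.348538 + 0.302293 + 0.391402 = 1.4407 bits

H(Y|X) = Σ_x P(x)·H(Y|X=x):
  X=0: P(X=0) = 0.141, P(Y|X=0) = (3/47, 22/141, 67/141, 43/141) → H(Y|X=0) = 1.704132
  X=1: P(X=1) = 0.109, P(Y|X=1) = (7/109, 17/109, 52/109, 33/109) → H(Y|X=1) = 1.703724
  X=2: P(X=2) = 0.085, P(Y|X=2) = (6/85, 13/85, 8/17, 26/85) → H(Y|X=2) = 1.718755
  X=3: P(X=3) = 0.665, P(Y|X=3) = (44/665, 102/665, 317/665, 202/665) → H(Y|X=3) = 1.705775
H(Y|X) = 0.141·1.704132 + 0.109·1.703724 + 0.085·1.718755 + 0.665·1.705775 = 1.7064 bits

H(X,Y) = -Σ_{x,y} P(x,y) log₂ P(x,y). Per-cell terms -P(x,y)·log₂P(x,y):
  X=0: 0.061163, 0.121140, 0.261280, 0.195199
  X=1: 0.050109, 0.099931, 0.221798, 0.162406
  X=2: 0.044285, 0.081449, 0.185754, 0.136899
  X=3: 0.198280, 0.335923, 0.525410, 0.466130
Sum of the 16 terms: H(X,Y) = 3.1472 bits

Chain rule check:
  H(X) + H(Y|X) = 1.4407 + 1.7064 = 3.1471 bits
  H(X,Y) = 3.1472 bits
✓ Chain rule verified (Δ = 0.0001 is 4-dp rounding noise: each of the three values was rounded independently).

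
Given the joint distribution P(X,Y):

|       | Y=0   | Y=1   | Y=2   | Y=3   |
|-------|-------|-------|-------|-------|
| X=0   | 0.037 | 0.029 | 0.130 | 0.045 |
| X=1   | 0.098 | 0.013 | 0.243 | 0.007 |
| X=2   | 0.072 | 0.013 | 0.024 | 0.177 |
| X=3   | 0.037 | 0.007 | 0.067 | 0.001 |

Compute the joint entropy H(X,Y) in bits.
3.2874 bits

H(X,Y) = -Σ_{x,y} P(x,y) log₂ P(x,y). Per-cell terms -P(x,y)·log₂P(x,y):
  X=0: 0.17598, 0.14813, 0.38264, 0.20133
  X=1: 0.32841, 0.08145, 0.49596, 0.05011
  X=2: 0.27330, 0.08145, 0.12914, 0.44218
  X=3: 0.17598, 0.05011, 0.26128, 0.00997
Sum of the 16 terms: H(X,Y) = 3.2874 bits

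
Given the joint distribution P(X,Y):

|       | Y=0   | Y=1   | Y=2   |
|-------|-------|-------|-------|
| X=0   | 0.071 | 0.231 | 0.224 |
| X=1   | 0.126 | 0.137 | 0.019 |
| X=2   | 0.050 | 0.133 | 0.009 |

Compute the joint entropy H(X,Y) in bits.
2.7852 bits

H(X,Y) = -Σ_{x,y} P(x,y) log₂ P(x,y). Per-cell terms -P(x,y)·log₂P(x,y):
  X=0: 0.2709, 0.4883, 0.4835
  X=1: 0.3766, 0.3929, 0.1086
  X=2: 0.2161, 0.3871, 0.0612
Sum of the 9 terms: H(X,Y) = 2.7852 bits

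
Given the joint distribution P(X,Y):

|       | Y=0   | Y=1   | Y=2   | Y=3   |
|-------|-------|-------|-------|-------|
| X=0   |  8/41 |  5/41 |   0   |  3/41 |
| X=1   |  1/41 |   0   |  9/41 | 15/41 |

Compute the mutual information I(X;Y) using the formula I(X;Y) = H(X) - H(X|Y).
0.5691 bits

I(X;Y) = H(X) - H(X|Y)

Marginal of X (row sums):
  P(X=0) = 8/41 + 5/41 + 0 + 3/41 = 16/41
  P(X=1) = 1/41 + 0 + 9/41 + 15/41 = 25/41
H(X) = -[(16/41)·log₂(16/41) + (25/41)·log₂(25/41)]
  = 0.52978 + 0.43518 = 0.96496 bits

Marginal of Y (column sums):
  P(Y=0) = 8/41 + 1/41 = 9/41
  P(Y=1) = 5/41 + 0 = 5/41
  P(Y=2) = 0 + 9/41 = 9/41
  P(Y=3) = 3/41 + 15/41 = 18/41
H(X|Y) = Σ_y P(y)·H(X|Y=y):
  Y=0: P(Y=0) = 9/41, P(X|Y=0) = (8/9, 1/9) → H(X|Y=0) = 0.50326
  Y=1: P(Y=1) = 5/41, P(X|Y=1) = (1, 0) → H(X|Y=1) = 0.00000
  Y=2: P(Y=2) = 9/41, P(X|Y=2) = (0, 1) → H(X|Y=2) = 0.00000
  Y=3: P(Y=3) = 18/41, P(X|Y=3) = (1/6, 5/6) → H(X|Y=3) = 0.65002
H(X|Y) = (9/41)·0.50326 + (5/41)·0.00000 + (9/41)·0.00000 + (18/41)·0.65002 = 0.39585 bits

I(X;Y) = H(X) - H(X|Y) = 0.96496 - 0.39585 = 0.5691 bits

Cross-check via I(X;Y) = H(X) + H(Y) - H(X,Y): computing H(Y) from the column sums and H(X,Y) from the 8 cells in the same way gives H(Y) = 1.85202 bits and H(X,Y) = 2.24786 bits, so
I(X;Y) = 0.96496 + 1.85202 - 2.24786 = 0.5691 bits ✓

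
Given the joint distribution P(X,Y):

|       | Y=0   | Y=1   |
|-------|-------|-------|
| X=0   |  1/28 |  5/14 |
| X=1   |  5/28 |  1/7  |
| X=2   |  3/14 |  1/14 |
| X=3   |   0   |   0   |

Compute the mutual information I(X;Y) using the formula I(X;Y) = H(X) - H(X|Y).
0.2622 bits

I(X;Y) = H(X) - H(X|Y)

Marginal of X (row sums):
  P(X=0) = 1/28 + 5/14 = 11/28
  P(X=1) = 5/28 + 1/7 = 9/28
  P(X=2) = 3/14 + 1/14 = 2/7
  P(X=3) = 0 + 0 = 0
H(X) = -[(11/28)·log₂(11/28) + (9/28)·log₂(9/28) + (2/7)·log₂(2/7)]   (outcomes with P = 0 contribute 0)
  = 0.52954 + 0.52632 + 0.51639 = 1.57225 bits

Marginal of Y (column sums):
  P(Y=0) = 1/28 + 5/28 + 3/14 + 0 = 3/7
  P(Y=1) = 5/14 + 1/7 + 1/14 + 0 = 4/7
H(X|Y) = Σ_y P(y)·H(X|Y=y):
  Y=0: P(Y=0) = 3/7, P(X|Y=0) = (1/12, 5/12, 1/2, 0) → H(X|Y=0) = 1.32501
  Y=1: P(Y=1) = 4/7, P(X|Y=1) = (5/8, 1/4, 1/8, 0) → H(X|Y=1) = 1.29879
H(X|Y) = (3/7)·1.32501 + (4/7)·1.29879 = 1.31003 bits

I(X;Y) = H(X) - H(X|Y) = 1.57225 - 1.31003 = 0.2622 bits

Cross-check via I(X;Y) = H(X) + H(Y) - H(X,Y): computing H(Y) from the column sums and H(X,Y) from the 8 cells in the same way gives H(Y) = 0.98523 bits and H(X,Y) = 2.29526 bits, so
I(X;Y) = 1.57225 + 0.98523 - 2.29526 = 0.2622 bits ✓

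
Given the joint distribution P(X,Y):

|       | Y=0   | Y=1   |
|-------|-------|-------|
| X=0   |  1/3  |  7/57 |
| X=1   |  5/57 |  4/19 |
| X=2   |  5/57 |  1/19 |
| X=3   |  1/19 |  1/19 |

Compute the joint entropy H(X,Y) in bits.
2.6598 bits

H(X,Y) = -Σ_{x,y} P(x,y) log₂ P(x,y). Per-cell terms -P(x,y)·log₂P(x,y):
  X=0: 0.52832, 0.37156
  X=1: 0.30798, 0.47325
  X=2: 0.30798, 0.22358
  X=3: 0.22358, 0.22358
Sum of the 8 terms: H(X,Y) = 2.6598 bits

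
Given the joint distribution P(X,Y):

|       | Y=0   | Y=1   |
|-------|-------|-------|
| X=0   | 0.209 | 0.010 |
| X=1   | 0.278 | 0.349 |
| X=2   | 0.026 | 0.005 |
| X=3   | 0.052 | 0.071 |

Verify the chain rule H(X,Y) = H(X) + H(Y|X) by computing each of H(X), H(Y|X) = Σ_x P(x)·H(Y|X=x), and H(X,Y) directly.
H(X) = 1.4293 bits, H(Y|X) = 0.8204 bits, H(X,Y) = 2.2498 bits

Marginal of X (row sums):
  P(X=0) = 0.209 + 0.010 = 0.219
  P(X=1) = 0.278 + 0.349 = 0.627
  P(X=2) = 0.026 + 0.005 = 0.031
  P(X=3) = 0.052 + 0.071 = 0.123
H(X) = -[0.219·log₂(0.219) + 0.627·log₂(0.627) + 0.031·log₂(0.031) + 0.123·log₂(0.123)]
  = 0.47983 + 0.42226 + 0.15536 + 0.37186 = 1.4293 bits

H(Y|X) = Σ_x P(x)·H(Y|X=x):
  X=0: P(X=0) = 0.219, P(Y|X=0) = (209/219, 10/219) → H(Y|X=0) = 0.26768
  X=1: P(X=1) = 0.627, P(Y|X=1) = (278/627, 349/627) → H(Y|X=1) = 0.99073
  X=2: P(X=2) = 0.031, P(Y|X=2) = (26/31, 5/31) → H(Y|X=2) = 0.63739
  X=3: P(X=3) = 0.123, P(Y|X=3) = (52/123, 71/123) → H(Y|X=3) = 0.98272
H(Y|X) = 0.219·0.26768 + 0.627·0.99073 + 0.031·0.63739 + 0.123·0.98272 = 0.8204 bits

H(X,Y) = -Σ_{x,y} P(x,y) log₂ P(x,y). Per-cell terms -P(x,y)·log₂P(x,y):
  X=0: 0.47201, 0.06644
  X=1: 0.51342, 0.53003
  X=2: 0.13690, 0.03822
  X=3: 0.22180, 0.27094
Sum of the 8 terms: H(X,Y) = 2.2498 bits

Chain rule check:
  H(X) + H(Y|X) = 1.4293 + 0.8204 = 2.2497 bits
  H(X,Y) = 2.2498 bits
✓ Chain rule verified (Δ = 0.0001 is 4-dp rounding noise: each of the three values was rounded independently).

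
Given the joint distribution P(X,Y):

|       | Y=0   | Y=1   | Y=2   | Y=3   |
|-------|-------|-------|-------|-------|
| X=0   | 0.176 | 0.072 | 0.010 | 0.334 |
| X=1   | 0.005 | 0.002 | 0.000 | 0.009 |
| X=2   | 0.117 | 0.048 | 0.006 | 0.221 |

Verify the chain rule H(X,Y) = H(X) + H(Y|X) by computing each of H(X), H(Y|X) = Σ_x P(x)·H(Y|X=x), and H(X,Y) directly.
H(X) = 1.0728 bits, H(Y|X) = 1.4518 bits, H(X,Y) = 2.5246 bits

Marginal of X (row sums):
  P(X=0) = 0.176 + 0.072 + 0.010 + 0.334 = 0.592
  P(X=1) = 0.005 + 0.002 + 0.000 + 0.009 = 0.016
  P(X=2) = 0.117 + 0.048 + 0.006 + 0.221 = 0.392
H(X) = -[0.592·log₂(0.592) + 0.016·log₂(0.016) + 0.392·log₂(0.392)]
  = 0.4477 + 0.0955 + 0.5296 = 1.0728 bits

H(Y|X) = Σ_x P(x)·H(Y|X=x):
  X=0: P(X=0) = 0.592, P(Y|X=0) = (11/37, 9/74, 5/296, 167/296) → H(Y|X=0) = 1.4553
  X=1: P(X=1) = 0.016, P(Y|X=1) = (5/16, 1/8, 0, 9/16) → H(Y|X=1) = 1.3663
  X=2: P(X=2) = 0.392, P(Y|X=2) = (117/392, 6/49, 3/196, 221/392) → H(Y|X=2) = 1.4500
H(Y|X) = 0.592·1.4553 + 0.016·1.3663 + 0.392·1.4500 = 1.4518 bits

H(X,Y) = -Σ_{x,y} P(x,y) log₂ P(x,y). Per-cell terms -P(x,y)·log₂P(x,y):
  X=0: 0.4411, 0.2733, 0.0664, 0.5284
  X=1: 0.0382, 0.0179, 0.0000, 0.0612
  X=2: 0.3622, 0.2103, 0.0443, 0.4813
  (cells with P = 0 contribute 0)
Sum of the 12 terms: H(X,Y) = 2.5246 bits

Chain rule check:
  H(X) + H(Y|X) = 1.0728 + 1.4518 = 2.5246 bits
  H(X,Y) = 2.5246 bits
✓ Chain rule verified.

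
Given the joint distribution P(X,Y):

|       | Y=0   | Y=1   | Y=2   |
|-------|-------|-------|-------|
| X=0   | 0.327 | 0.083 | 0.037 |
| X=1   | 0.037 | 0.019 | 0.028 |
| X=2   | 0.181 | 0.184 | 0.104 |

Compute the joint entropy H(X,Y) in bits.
2.6657 bits

H(X,Y) = -Σ_{x,y} P(x,y) log₂ P(x,y). Per-cell terms -P(x,y)·log₂P(x,y):
  X=0: 0.52733, 0.29803, 0.17598
  X=1: 0.17598, 0.10864, 0.14444
  X=2: 0.44633, 0.44937, 0.33960
Sum of the 9 terms: H(X,Y) = 2.6657 bits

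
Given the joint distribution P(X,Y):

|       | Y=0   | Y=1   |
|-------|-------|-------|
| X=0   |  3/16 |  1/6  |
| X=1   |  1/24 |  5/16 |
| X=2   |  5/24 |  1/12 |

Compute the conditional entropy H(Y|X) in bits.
0.7901 bits

H(Y|X) = H(X,Y) - H(X)

H(X,Y) = -Σ_{x,y} P(x,y) log₂ P(x,y). Per-cell terms -P(x,y)·log₂P(x,y):
  X=0: 0.45282, 0.43083
  X=1: 0.19104, 0.52440
  X=2: 0.47147, 0.29875
Sum of the 6 terms: H(X,Y) = 2.3693 bits

Marginal of X (row sums):
  P(X=0) = 3/16 + 1/6 = 17/48
  P(X=1) = 1/24 + 5/16 = 17/48
  P(X=2) = 5/24 + 1/12 = 7/24
H(X) = -[(17/48)·log₂(17/48) + (17/48)·log₂(17/48) + (7/24)·log₂(7/24)]
  = 0.53036 + 0.53036 + 0.51847 = 1.5792 bits

H(Y|X) = H(X,Y) - H(X) = 2.3693 - 1.5792 = 0.7901 bits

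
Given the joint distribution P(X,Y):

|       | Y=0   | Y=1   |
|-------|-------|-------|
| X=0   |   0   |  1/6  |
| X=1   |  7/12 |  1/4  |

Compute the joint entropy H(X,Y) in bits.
1.3844 bits

H(X,Y) = -Σ_{x,y} P(x,y) log₂ P(x,y). Per-cell terms -P(x,y)·log₂P(x,y):
  X=0: 0.0000, 0.4308
  X=1: 0.4536, 0.5000
  (cells with P = 0 contribute 0)
Sum of the 4 terms: H(X,Y) = 1.3844 bits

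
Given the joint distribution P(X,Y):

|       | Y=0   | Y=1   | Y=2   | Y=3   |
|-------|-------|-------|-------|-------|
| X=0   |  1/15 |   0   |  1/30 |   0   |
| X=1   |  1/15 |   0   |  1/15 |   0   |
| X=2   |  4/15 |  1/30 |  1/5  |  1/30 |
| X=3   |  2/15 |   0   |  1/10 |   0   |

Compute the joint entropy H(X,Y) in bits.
2.9647 bits

H(X,Y) = -Σ_{x,y} P(x,y) log₂ P(x,y). Per-cell terms -P(x,y)·log₂P(x,y):
  X=0: 0.26046, 0.00000, 0.16356, 0.00000
  X=1: 0.26046, 0.00000, 0.26046, 0.00000
  X=2: 0.50850, 0.16356, 0.46439, 0.16356
  X=3: 0.38759, 0.00000, 0.33219, 0.00000
  (cells with P = 0 contribute 0)
Sum of the 16 terms: H(X,Y) = 2.9647 bits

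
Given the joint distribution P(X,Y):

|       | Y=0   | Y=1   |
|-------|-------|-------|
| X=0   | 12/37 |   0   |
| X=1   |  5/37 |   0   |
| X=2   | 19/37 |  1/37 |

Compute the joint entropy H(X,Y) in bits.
1.5516 bits

H(X,Y) = -Σ_{x,y} P(x,y) log₂ P(x,y). Per-cell terms -P(x,y)·log₂P(x,y):
  X=0: 0.52686, 0.00000
  X=1: 0.39021, 0.00000
  X=2: 0.49376, 0.14080
  (cells with P = 0 contribute 0)
Sum of the 6 terms: H(X,Y) = 1.5516 bits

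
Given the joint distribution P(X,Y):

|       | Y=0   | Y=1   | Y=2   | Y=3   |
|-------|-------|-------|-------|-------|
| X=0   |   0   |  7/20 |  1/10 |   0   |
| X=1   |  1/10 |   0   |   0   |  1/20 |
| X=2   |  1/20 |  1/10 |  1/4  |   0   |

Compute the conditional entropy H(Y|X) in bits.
1.0012 bits

H(Y|X) = H(X,Y) - H(X)

H(X,Y) = -Σ_{x,y} P(x,y) log₂ P(x,y). Per-cell terms -P(x,y)·log₂P(x,y):
  X=0: 0.0000, 0.5301, 0.3322, 0.0000
  X=1: 0.3322, 0.0000, 0.0000, 0.2161
  X=2: 0.2161, 0.3322, 0.5000, 0.0000
  (cells with P = 0 contribute 0)
Sum of the 12 terms: H(X,Y) = 2.4589 bits

Marginal of X (row sums):
  P(X=0) = 0 + 7/20 + 1/10 + 0 = 9/20
  P(X=1) = 1/10 + 0 + 0 + 1/20 = 3/20
  P(X=2) = 1/20 + 1/10 + 1/4 + 0 = 2/5
H(X) = -[(9/20)·log₂(9/20) + (3/20)·log₂(3/20) + (2/5)·log₂(2/5)]
  = 0.5184 + 0.4105 + 0.5288 = 1.4577 bits

H(Y|X) = H(X,Y) - H(X) = 2.4589 - 1.4577 = 1.0012 bits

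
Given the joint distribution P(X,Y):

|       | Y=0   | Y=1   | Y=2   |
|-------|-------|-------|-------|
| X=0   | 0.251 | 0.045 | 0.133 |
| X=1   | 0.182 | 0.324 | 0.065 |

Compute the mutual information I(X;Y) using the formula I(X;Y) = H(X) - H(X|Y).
0.1822 bits

I(X;Y) = H(X) - H(X|Y)

Marginal of X (row sums):
  P(X=0) = 0.251 + 0.045 + 0.133 = 0.429
  P(X=1) = 0.182 + 0.324 + 0.065 = 0.571
H(X) = -[0.429·log₂(0.429) + 0.571·log₂(0.571)]
  = 0.52379 + 0.46162 = 0.98541 bits

Marginal of Y (column sums):
  P(Y=0) = 0.251 + 0.182 = 0.433
  P(Y=1) = 0.045 + 0.324 = 0.369
  P(Y=2) = 0.133 + 0.065 = 0.198
H(X|Y) = Σ_y P(y)·H(X|Y=y):
  Y=0: P(Y=0) = 0.433, P(X|Y=0) = (251/433, 182/433) → H(X|Y=0) = 0.98160
  Y=1: P(Y=1) = 0.369, P(X|Y=1) = (5/41, 36/41) → H(X|Y=1) = 0.53494
  Y=2: P(Y=2) = 0.198, P(X|Y=2) = (133/198, 65/198) → H(X|Y=2) = 0.91316
H(X|Y) = 0.433·0.98160 + 0.369·0.53494 + 0.198·0.91316 = 0.80323 bits

I(X;Y) = H(X) - H(X|Y) = 0.98541 - 0.80323 = 0.1822 bits

Cross-check via I(X;Y) = H(X) + H(Y) - H(X,Y): computing H(Y) from the column sums and H(X,Y) from the 6 cells in the same way gives H(Y) = 1.51622 bits and H(X,Y) = 2.31946 bits, so
I(X;Y) = 0.98541 + 1.51622 - 2.31946 = 0.1822 bits ✓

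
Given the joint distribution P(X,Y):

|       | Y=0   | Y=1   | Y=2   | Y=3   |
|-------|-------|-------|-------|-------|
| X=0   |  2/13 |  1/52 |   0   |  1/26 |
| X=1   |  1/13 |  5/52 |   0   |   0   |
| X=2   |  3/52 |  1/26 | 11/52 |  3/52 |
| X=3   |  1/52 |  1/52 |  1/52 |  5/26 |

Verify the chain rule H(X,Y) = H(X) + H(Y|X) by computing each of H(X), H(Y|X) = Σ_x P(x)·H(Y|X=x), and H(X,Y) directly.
H(X) = 1.9428 bits, H(Y|X) = 1.2886 bits, H(X,Y) = 3.2314 bits

Marginal of X (row sums):
  P(X=0) = 2/13 + 1/52 + 0 + 1/26 = 11/52
  P(X=1) = 1/13 + 5/52 + 0 + 0 = 9/52
  P(X=2) = 3/52 + 1/26 + 11/52 + 3/52 = 19/52
  P(X=3) = 1/52 + 1/52 + 1/52 + 5/26 = 1/4
H(X) = -[(11/52)·log₂(11/52) + (9/52)·log₂(9/52) + (19/52)·log₂(19/52) + (1/4)·log₂(1/4)]
  = 0.474059 + 0.437974 + 0.530726 + 0.500000 = 1.9428 bits

H(Y|X) = Σ_x P(x)·H(Y|X=x):
  X=0: P(X=0) = 11/52, P(Y|X=0) = (8/11, 1/11, 0, 2/11) → H(Y|X=0) = 1.095795
  X=1: P(X=1) = 9/52, P(Y|X=1) = (4/9, 5/9, 0, 0) → H(Y|X=1) = 0.991076
  X=2: P(X=2) = 19/52, P(Y|X=2) = (3/19, 2/19, 11/19, 3/19) → H(Y|X=2) = 1.639321
  X=3: P(X=3) = 1/4, P(Y|X=3) = (1/13, 1/13, 1/13, 10/13) → H(Y|X=3) = 1.145110
H(Y|X) = (11/52)·1.095795 + (9/52)·0.991076 + (19/52)·1.639321 + (1/4)·1.145110 = 1.2886 bits

H(X,Y) = -Σ_{x,y} P(x,y) log₂ P(x,y). Per-cell terms -P(x,y)·log₂P(x,y):
  X=0: 0.415452, 0.109624, 0.000000, 0.180786
  X=1: 0.284649, 0.324857, 0.000000, 0.000000
  X=2: 0.237431, 0.180786, 0.474059, 0.237431
  X=3: 0.109624, 0.109624, 0.109624, 0.457406
  (cells with P = 0 contribute 0)
Sum of the 16 terms: H(X,Y) = 3.2314 bits

Chain rule check:
  H(X) + H(Y|X) = 1.9428 + 1.2886 = 3.2314 bits
  H(X,Y) = 3.2314 bits
✓ Chain rule verified.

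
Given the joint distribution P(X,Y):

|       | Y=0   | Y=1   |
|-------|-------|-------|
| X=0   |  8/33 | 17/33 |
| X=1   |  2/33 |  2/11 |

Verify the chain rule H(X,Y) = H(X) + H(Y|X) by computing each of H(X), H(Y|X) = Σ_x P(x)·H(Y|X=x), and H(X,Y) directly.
H(X) = 0.7990 bits, H(Y|X) = 0.8818 bits, H(X,Y) = 1.6809 bits

Marginal of X (row sums):
  P(X=0) = 8/33 + 17/33 = 25/33
  P(X=1) = 2/33 + 2/11 = 8/33
H(X) = -[(25/33)·log₂(25/33) + (8/33)·log₂(8/33)]
  = 0.3034 + 0.4956 = 0.7990 bits

H(Y|X) = Σ_x P(x)·H(Y|X=x):
  X=0: P(X=0) = 25/33, P(Y|X=0) = (8/25, 17/25) → H(Y|X=0) = 0.9044
  X=1: P(X=1) = 8/33, P(Y|X=1) = (1/4, 3/4) → H(Y|X=1) = 0.8113
H(Y|X) = (25/33)·0.9044 + (8/33)·0.8113 = 0.8818 bits

H(X,Y) = -Σ_{x,y} P(x,y) log₂ P(x,y). Per-cell terms -P(x,y)·log₂P(x,y):
  X=0: 0.4956, 0.4930
  X=1: 0.2451, 0.4472
Sum of the 4 terms: H(X,Y) = 1.6809 bits

Chain rule check:
  H(X) + H(Y|X) = 0.7990 + 0.8818 = 1.6808 bits
  H(X,Y) = 1.6809 bits
✓ Chain rule verified (Δ = 0.0001 is 4-dp rounding noise: each of the three values was rounded independently).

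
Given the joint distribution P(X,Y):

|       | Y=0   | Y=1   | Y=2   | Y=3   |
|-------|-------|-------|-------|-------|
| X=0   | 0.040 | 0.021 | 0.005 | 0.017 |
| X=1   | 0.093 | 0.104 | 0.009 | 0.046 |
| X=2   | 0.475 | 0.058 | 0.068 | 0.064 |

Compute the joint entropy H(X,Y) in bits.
2.6307 bits

H(X,Y) = -Σ_{x,y} P(x,y) log₂ P(x,y). Per-cell terms -P(x,y)·log₂P(x,y):
  X=0: 0.1858, 0.1170, 0.0382, 0.0999
  X=1: 0.3187, 0.3396, 0.0612, 0.2043
  X=2: 0.5102, 0.2383, 0.2637, 0.2538
Sum of the 12 terms: H(X,Y) = 2.6307 bits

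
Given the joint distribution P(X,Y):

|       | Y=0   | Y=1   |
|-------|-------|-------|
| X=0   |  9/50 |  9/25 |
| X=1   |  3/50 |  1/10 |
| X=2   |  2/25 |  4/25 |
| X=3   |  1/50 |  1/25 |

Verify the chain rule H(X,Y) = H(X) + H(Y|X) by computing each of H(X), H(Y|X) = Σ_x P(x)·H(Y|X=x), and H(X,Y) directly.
H(X) = 1.6407 bits, H(Y|X) = 0.9241 bits, H(X,Y) = 2.5648 bits

Marginal of X (row sums):
  P(X=0) = 9/50 + 9/25 = 27/50
  P(X=1) = 3/50 + 1/10 = 4/25
  P(X=2) = 2/25 + 4/25 = 6/25
  P(X=3) = 1/50 + 1/25 = 3/50
H(X) = -[(27/50)·log₂(27/50) + (4/25)·log₂(4/25) + (6/25)·log₂(6/25) + (3/50)·log₂(3/50)]
  = 0.48004 + 0.42302 + 0.49413 + 0.24353 = 1.6407 bits

H(Y|X) = Σ_x P(x)·H(Y|X=x):
  X=0: P(X=0) = 27/50, P(Y|X=0) = (1/3, 2/3) → H(Y|X=0) = 0.91830
  X=1: P(X=1) = 4/25, P(Y|X=1) = (3/8, 5/8) → H(Y|X=1) = 0.95443
  X=2: P(X=2) = 6/25, P(Y|X=2) = (1/3, 2/3) → H(Y|X=2) = 0.91830
  X=3: P(X=3) = 3/50, P(Y|X=3) = (1/3, 2/3) → H(Y|X=3) = 0.91830
H(Y|X) = (27/50)·0.91830 + (4/25)·0.95443 + (6/25)·0.91830 + (3/50)·0.91830 = 0.9241 bits

H(X,Y) = -Σ_{x,y} P(x,y) log₂ P(x,y). Per-cell terms -P(x,y)·log₂P(x,y):
  X=0: 0.44531, 0.53062
  X=1: 0.24353, 0.33219
  X=2: 0.29151, 0.42302
  X=3: 0.11288, 0.18575
Sum of the 8 terms: H(X,Y) = 2.5648 bits

Chain rule check:
  H(X) + H(Y|X) = 1.6407 + 0.9241 = 2.5648 bits
  H(X,Y) = 2.5648 bits
✓ Chain rule verified.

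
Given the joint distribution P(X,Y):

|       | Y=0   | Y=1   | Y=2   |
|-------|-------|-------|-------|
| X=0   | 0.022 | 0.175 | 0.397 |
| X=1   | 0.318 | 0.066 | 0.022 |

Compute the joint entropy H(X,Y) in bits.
1.9959 bits

H(X,Y) = -Σ_{x,y} P(x,y) log₂ P(x,y). Per-cell terms -P(x,y)·log₂P(x,y):
  X=0: 0.12114, 0.44005, 0.52912
  X=1: 0.52562, 0.25881, 0.12114
Sum of the 6 terms: H(X,Y) = 1.9959 bits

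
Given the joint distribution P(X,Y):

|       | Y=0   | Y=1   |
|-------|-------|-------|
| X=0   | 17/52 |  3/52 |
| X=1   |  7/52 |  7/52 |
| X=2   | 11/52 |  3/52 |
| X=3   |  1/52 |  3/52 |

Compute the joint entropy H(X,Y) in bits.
2.6022 bits

H(X,Y) = -Σ_{x,y} P(x,y) log₂ P(x,y). Per-cell terms -P(x,y)·log₂P(x,y):
  X=0: 0.5273, 0.2374
  X=1: 0.3895, 0.3895
  X=2: 0.4741, 0.2374
  X=3: 0.1096, 0.2374
Sum of the 8 terms: H(X,Y) = 2.6022 bits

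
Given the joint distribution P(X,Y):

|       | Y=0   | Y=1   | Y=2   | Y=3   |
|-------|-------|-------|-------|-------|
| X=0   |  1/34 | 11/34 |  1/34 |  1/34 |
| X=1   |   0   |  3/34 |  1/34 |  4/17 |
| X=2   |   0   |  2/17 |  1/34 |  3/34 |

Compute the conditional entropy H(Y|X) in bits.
1.1988 bits

H(Y|X) = H(X,Y) - H(X)

H(X,Y) = -Σ_{x,y} P(x,y) log₂ P(x,y). Per-cell terms -P(x,y)·log₂P(x,y):
  X=0: 0.1496313, 0.5267160, 0.1496313, 0.1496313
  X=1: 0.0000000, 0.3090441, 0.1496313, 0.4911677
  X=2: 0.0000000, 0.3632309, 0.1496313, 0.3090441
  (cells with P = 0 contribute 0)
Sum of the 12 terms: H(X,Y) = 2.747359 bits

Marginal of X (row sums):
  P(X=0) = 1/34 + 11/34 + 1/34 + 1/34 = 7/17
  P(X=1) = 0 + 3/34 + 1/34 + 4/17 = 6/17
  P(X=2) = 0 + 2/17 + 1/34 + 3/34 = 4/17
H(X) = -[(7/17)·log₂(7/17) + (6/17)·log₂(6/17) + (4/17)·log₂(4/17)]
  = 0.5271033 + 0.5302942 + 0.4911677 = 1.548565 bits

H(Y|X) = H(X,Y) - H(X) = 2.747359 - 1.548565 = 1.1988 bits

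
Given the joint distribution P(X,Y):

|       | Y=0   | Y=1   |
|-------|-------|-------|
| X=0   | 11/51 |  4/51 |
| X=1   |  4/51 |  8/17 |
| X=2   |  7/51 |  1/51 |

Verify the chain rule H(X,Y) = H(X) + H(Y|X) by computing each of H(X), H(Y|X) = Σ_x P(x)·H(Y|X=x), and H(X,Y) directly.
H(X) = 1.4134 bits, H(Y|X) = 0.6562 bits, H(X,Y) = 2.0696 bits

Marginal of X (row sums):
  P(X=0) = 11/51 + 4/51 = 5/17
  P(X=1) = 4/51 + 8/17 = 28/51
  P(X=2) = 7/51 + 1/51 = 8/51
H(X) = -[(5/17)·log₂(5/17) + (28/51)·log₂(28/51) + (8/51)·log₂(8/51)]
  = 0.51927 + 0.47494 + 0.41920 = 1.4134 bits

H(Y|X) = Σ_x P(x)·H(Y|X=x):
  X=0: P(X=0) = 5/17, P(Y|X=0) = (11/15, 4/15) → H(Y|X=0) = 0.83664
  X=1: P(X=1) = 28/51, P(Y|X=1) = (1/7, 6/7) → H(Y|X=1) = 0.59167
  X=2: P(X=2) = 8/51, P(Y|X=2) = (7/8, 1/8) → H(Y|X=2) = 0.54356
H(Y|X) = (5/17)·0.83664 + (28/51)·0.59167 + (8/51)·0.54356 = 0.6562 bits

H(X,Y) = -Σ_{x,y} P(x,y) log₂ P(x,y). Per-cell terms -P(x,y)·log₂P(x,y):
  X=0: 0.47731, 0.28803
  X=1: 0.28803, 0.51175
  X=2: 0.39324, 0.11122
Sum of the 6 terms: H(X,Y) = 2.0696 bits

Chain rule check:
  H(X) + H(Y|X) = 1.4134 + 0.6562 = 2.0696 bits
  H(X,Y) = 2.0696 bits
✓ Chain rule verified.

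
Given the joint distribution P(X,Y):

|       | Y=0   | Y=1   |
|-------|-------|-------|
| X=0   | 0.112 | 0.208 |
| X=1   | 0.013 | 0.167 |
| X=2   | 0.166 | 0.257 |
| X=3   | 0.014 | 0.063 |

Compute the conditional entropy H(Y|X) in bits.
0.8277 bits

H(Y|X) = H(X,Y) - H(X)

H(X,Y) = -Σ_{x,y} P(x,y) log₂ P(x,y). Per-cell terms -P(x,y)·log₂P(x,y):
  X=0: 0.3537, 0.4712
  X=1: 0.0814, 0.4312
  X=2: 0.4301, 0.5038
  X=3: 0.0862, 0.2513
Sum of the 8 terms: H(X,Y) = 2.6089 bits

Marginal of X (row sums):
  P(X=0) = 0.112 + 0.208 = 0.320
  P(X=1) = 0.013 + 0.167 = 0.180
  P(X=2) = 0.166 + 0.257 = 0.423
  P(X=3) = 0.014 + 0.063 = 0.077
H(X) = -[0.320·log₂(0.320) + 0.180·log₂(0.180) + 0.423·log₂(0.423) + 0.077·log₂(0.077)]
  = 0.5260 + 0.4453 + 0.5251 + 0.2848 = 1.7812 bits

H(Y|X) = H(X,Y) - H(X) = 2.6089 - 1.7812 = 0.8277 bits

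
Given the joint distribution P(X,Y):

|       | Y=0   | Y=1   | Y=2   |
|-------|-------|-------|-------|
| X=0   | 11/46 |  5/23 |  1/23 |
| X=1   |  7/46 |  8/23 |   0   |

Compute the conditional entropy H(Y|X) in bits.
1.1122 bits

H(Y|X) = H(X,Y) - H(X)

H(X,Y) = -Σ_{x,y} P(x,y) log₂ P(x,y). Per-cell terms -P(x,y)·log₂P(x,y):
  X=0: 0.49360, 0.47862, 0.19668
  X=1: 0.41334, 0.52993, 0.00000
  (cells with P = 0 contribute 0)
Sum of the 6 terms: H(X,Y) = 2.1122 bits

Marginal of X (row sums):
  P(X=0) = 11/46 + 5/23 + 1/23 = 1/2
  P(X=1) = 7/46 + 8/23 + 0 = 1/2
H(X) = -[(1/2)·log₂(1/2) + (1/2)·log₂(1/2)]
  = 0.50000 + 0.50000 = 1.0000 bits

H(Y|X) = H(X,Y) - H(X) = 2.1122 - 1.0000 = 1.1122 bits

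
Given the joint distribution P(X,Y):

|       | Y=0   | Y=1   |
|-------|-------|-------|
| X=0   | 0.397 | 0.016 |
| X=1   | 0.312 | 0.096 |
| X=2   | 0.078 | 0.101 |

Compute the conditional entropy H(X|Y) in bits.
1.3474 bits

H(X|Y) = H(X,Y) - H(Y)

H(X,Y) = -Σ_{x,y} P(x,y) log₂ P(x,y). Per-cell terms -P(x,y)·log₂P(x,y):
  X=0: 0.52912, 0.09545
  X=1: 0.52428, 0.32456
  X=2: 0.28707, 0.33406
Sum of the 6 terms: H(X,Y) = 2.09454 bits

Marginal of Y (column sums):
  P(Y=0) = 0.397 + 0.312 + 0.078 = 0.787
  P(Y=1) = 0.016 + 0.096 + 0.101 = 0.213
H(Y) = -[0.787·log₂(0.787) + 0.213·log₂(0.213)]
  = 0.27196 + 0.47522 = 0.74718 bits

H(X|Y) = H(X,Y) - H(Y) = 2.09454 - 0.74718 = 1.3474 bits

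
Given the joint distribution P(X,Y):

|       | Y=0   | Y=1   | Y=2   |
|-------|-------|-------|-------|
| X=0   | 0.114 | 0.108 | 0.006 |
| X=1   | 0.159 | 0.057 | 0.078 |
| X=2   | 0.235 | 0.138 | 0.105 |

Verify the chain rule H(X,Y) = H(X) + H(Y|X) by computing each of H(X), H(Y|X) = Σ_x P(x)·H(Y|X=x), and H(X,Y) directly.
H(X) = 1.5146 bits, H(Y|X) = 1.4048 bits, H(X,Y) = 2.9194 bits

Marginal of X (row sums):
  P(X=0) = 0.114 + 0.108 + 0.006 = 0.228
  P(X=1) = 0.159 + 0.057 + 0.078 = 0.294
  P(X=2) = 0.235 + 0.138 + 0.105 = 0.478
H(X) = -[0.228·log₂(0.228) + 0.294·log₂(0.294) + 0.478·log₂(0.478)]
  = 0.486300 + 0.519237 + 0.509031 = 1.5146 bits

H(Y|X) = Σ_x P(x)·H(Y|X=x):
  X=0: P(X=0) = 0.228, P(Y|X=0) = (1/2, 9/19, 1/38) → H(Y|X=0) = 1.148736
  X=1: P(X=1) = 0.294, P(Y|X=1) = (53/98, 19/98, 13/49) → H(Y|X=1) = 1.446324
  X=2: P(X=2) = 0.478, P(Y|X=2) = (235/478, 69/239, 105/478) → H(Y|X=2) = 1.501382
H(Y|X) = 0.228·1.148736 + 0.294·1.446324 + 0.478·1.501382 = 1.4048 bits

H(X,Y) = -Σ_{x,y} P(x,y) log₂ P(x,y). Per-cell terms -P(x,y)·log₂P(x,y):
  X=0: 0.357150, 0.346777, 0.044285
  X=1: 0.421811, 0.235575, 0.287070
  X=2: 0.490978, 0.394302, 0.341412
Sum of the 9 terms: H(X,Y) = 2.9194 bits

Chain rule check:
  H(X) + H(Y|X) = 1.5146 + 1.4048 = 2.9194 bits
  H(X,Y) = 2.9194 bits
✓ Chain rule verified.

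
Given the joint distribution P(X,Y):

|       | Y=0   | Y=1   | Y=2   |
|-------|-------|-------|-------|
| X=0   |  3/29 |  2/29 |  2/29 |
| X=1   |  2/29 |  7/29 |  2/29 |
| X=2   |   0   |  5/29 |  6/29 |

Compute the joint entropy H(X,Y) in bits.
2.8054 bits

H(X,Y) = -Σ_{x,y} P(x,y) log₂ P(x,y). Per-cell terms -P(x,y)·log₂P(x,y):
  X=0: 0.33859, 0.26607, 0.26607
  X=1: 0.26607, 0.49498, 0.26607
  X=2: 0.00000, 0.43725, 0.47028
  (cells with P = 0 contribute 0)
Sum of the 9 terms: H(X,Y) = 2.8054 bits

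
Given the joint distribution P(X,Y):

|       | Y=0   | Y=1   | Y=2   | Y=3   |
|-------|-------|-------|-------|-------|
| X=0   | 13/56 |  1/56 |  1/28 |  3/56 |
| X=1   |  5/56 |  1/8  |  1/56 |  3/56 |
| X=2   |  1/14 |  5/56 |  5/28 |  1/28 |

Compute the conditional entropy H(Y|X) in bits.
1.6294 bits

H(Y|X) = H(X,Y) - H(X)

H(X,Y) = -Σ_{x,y} P(x,y) log₂ P(x,y). Per-cell terms -P(x,y)·log₂P(x,y):
  X=0: 0.4891, 0.1037, 0.1717, 0.2262
  X=1: 0.3112, 0.3750, 0.1037, 0.2262
  X=2: 0.2720, 0.3112, 0.4438, 0.1717
Sum of the 12 terms: H(X,Y) = 3.2055 bits

Marginal of X (row sums):
  P(X=0) = 13/56 + 1/56 + 1/28 + 3/56 = 19/56
  P(X=1) = 5/56 + 1/8 + 1/56 + 3/56 = 2/7
  P(X=2) = 1/14 + 5/56 + 5/28 + 1/28 = 3/8
H(X) = -[(19/56)·log₂(19/56) + (2/7)·log₂(2/7) + (3/8)·log₂(3/8)]
  = 0.5291 + 0.5164 + 0.5306 = 1.5761 bits

H(Y|X) = H(X,Y) - H(X) = 3.2055 - 1.5761 = 1.6294 bits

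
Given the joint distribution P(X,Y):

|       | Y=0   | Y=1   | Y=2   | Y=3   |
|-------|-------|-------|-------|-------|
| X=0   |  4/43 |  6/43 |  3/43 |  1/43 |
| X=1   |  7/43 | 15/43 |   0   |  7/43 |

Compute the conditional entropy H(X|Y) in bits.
0.7646 bits

H(X|Y) = H(X,Y) - H(Y)

H(X,Y) = -Σ_{x,y} P(x,y) log₂ P(x,y). Per-cell terms -P(x,y)·log₂P(x,y):
  X=0: 0.3187223, 0.3964608, 0.2679978, 0.1261922
  X=1: 0.4263342, 0.5300142, 0.0000000, 0.4263342
  (cells with P = 0 contribute 0)
Sum of the 8 terms: H(X,Y) = 2.492056 bits

Marginal of Y (column sums):
  P(Y=0) = 4/43 + 7/43 = 11/43
  P(Y=1) = 6/43 + 15/43 = 21/43
  P(Y=2) = 3/43 + 0 = 3/43
  P(Y=3) = 1/43 + 7/43 = 8/43
H(Y) = -[(11/43)·log₂(11/43) + (21/43)·log₂(21/43) + (3/43)·log₂(3/43) + (8/43)·log₂(8/43)]
  = 0.5031434 + 0.5049510 + 0.2679978 + 0.4513981 = 1.727490 bits

H(X|Y) = H(X,Y) - H(Y) = 2.492056 - 1.727490 = 0.7646 bits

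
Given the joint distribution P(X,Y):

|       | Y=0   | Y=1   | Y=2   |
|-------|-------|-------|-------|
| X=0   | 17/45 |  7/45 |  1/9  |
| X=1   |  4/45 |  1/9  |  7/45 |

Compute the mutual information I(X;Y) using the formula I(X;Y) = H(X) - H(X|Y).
0.0885 bits

I(X;Y) = H(X) - H(X|Y)

Marginal of X (row sums):
  P(X=0) = 17/45 + 7/45 + 1/9 = 29/45
  P(X=1) = 4/45 + 1/9 + 7/45 = 16/45
H(X) = -[(29/45)·log₂(29/45) + (16/45)·log₂(16/45)]
  = 0.4085 + 0.5304 = 0.9389 bits

Marginal of Y (column sums):
  P(Y=0) = 17/45 + 4/45 = 7/15
  P(Y=1) = 7/45 + 1/9 = 4/15
  P(Y=2) = 1/9 + 7/45 = 4/15
H(X|Y) = Σ_y P(y)·H(X|Y=y):
  Y=0: P(Y=0) = 7/15, P(X|Y=0) = (17/21, 4/21) → H(X|Y=0) = 0.7025
  Y=1: P(Y=1) = 4/15, P(X|Y=1) = (7/12, 5/12) → H(X|Y=1) = 0.9799
  Y=2: P(Y=2) = 4/15, P(X|Y=2) = (5/12, 7/12) → H(X|Y=2) = 0.9799
H(X|Y) = (7/15)·0.7025 + (4/15)·0.9799 + (4/15)·0.9799 = 0.8504 bits

I(X;Y) = H(X) - H(X|Y) = 0.9389 - 0.8504 = 0.0885 bits

Cross-check via I(X;Y) = H(X) + H(Y) - H(X,Y): computing H(Y) from the column sums and H(X,Y) from the 6 cells in the same way gives H(Y) = 1.5301 bits and H(X,Y) = 2.3805 bits, so
I(X;Y) = 0.9389 + 1.5301 - 2.3805 = 0.0885 bits ✓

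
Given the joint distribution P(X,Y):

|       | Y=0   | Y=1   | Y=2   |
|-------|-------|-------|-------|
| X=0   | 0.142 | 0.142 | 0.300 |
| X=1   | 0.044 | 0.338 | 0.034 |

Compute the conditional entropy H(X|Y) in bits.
0.7259 bits

H(X|Y) = H(X,Y) - H(Y)

H(X,Y) = -Σ_{x,y} P(x,y) log₂ P(x,y). Per-cell terms -P(x,y)·log₂P(x,y):
  X=0: 0.39988, 0.39988, 0.52109
  X=1: 0.19828, 0.52894, 0.16586
Sum of the 6 terms: H(X,Y) = 2.2139 bits

Marginal of Y (column sums):
  P(Y=0) = 0.142 + 0.044 = 0.186
  P(Y=1) = 0.142 + 0.338 = 0.480
  P(Y=2) = 0.300 + 0.034 = 0.334
H(Y) = -[0.186·log₂(0.186) + 0.480·log₂(0.480) + 0.334·log₂(0.334)]
  = 0.45135 + 0.50827 + 0.52841 = 1.4880 bits

H(X|Y) = H(X,Y) - H(Y) = 2.2139 - 1.4880 = 0.7259 bits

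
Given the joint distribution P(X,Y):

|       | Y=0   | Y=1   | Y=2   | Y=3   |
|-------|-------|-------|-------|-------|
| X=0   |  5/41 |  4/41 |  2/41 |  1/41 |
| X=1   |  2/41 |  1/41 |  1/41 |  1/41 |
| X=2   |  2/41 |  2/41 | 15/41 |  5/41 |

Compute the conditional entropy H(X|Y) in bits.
1.0992 bits

H(X|Y) = H(X,Y) - H(Y)

H(X,Y) = -Σ_{x,y} P(x,y) log₂ P(x,y). Per-cell terms -P(x,y)·log₂P(x,y):
  X=0: 0.37020, 0.32757, 0.21256, 0.13067
  X=1: 0.21256, 0.13067, 0.13067, 0.13067
  X=2: 0.21256, 0.21256, 0.53073, 0.37020
Sum of the 12 terms: H(X,Y) = 2.9716 bits

Marginal of Y (column sums):
  P(Y=0) = 5/41 + 2/41 + 2/41 = 9/41
  P(Y=1) = 4/41 + 1/41 + 2/41 = 7/41
  P(Y=2) = 2/41 + 1/41 + 15/41 = 18/41
  P(Y=3) = 1/41 + 1/41 + 5/41 = 7/41
H(Y) = -[(9/41)·log₂(9/41) + (7/41)·log₂(7/41) + (18/41)·log₂(18/41) + (7/41)·log₂(7/41)]
  = 0.48021 + 0.43540 + 0.52140 + 0.43540 = 1.8724 bits

H(X|Y) = H(X,Y) - H(Y) = 2.9716 - 1.8724 = 1.0992 bits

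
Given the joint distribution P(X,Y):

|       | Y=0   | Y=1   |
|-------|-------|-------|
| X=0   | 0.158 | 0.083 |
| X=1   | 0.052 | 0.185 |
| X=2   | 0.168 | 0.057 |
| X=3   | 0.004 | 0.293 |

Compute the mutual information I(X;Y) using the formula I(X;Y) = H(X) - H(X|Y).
0.3414 bits

I(X;Y) = H(X) - H(X|Y)

Marginal of X (row sums):
  P(X=0) = 0.158 + 0.083 = 0.241
  P(X=1) = 0.052 + 0.185 = 0.237
  P(X=2) = 0.168 + 0.057 = 0.225
  P(X=3) = 0.004 + 0.293 = 0.297
H(X) = -[0.241·log₂(0.241) + 0.237·log₂(0.237) + 0.225·log₂(0.225) + 0.297·log₂(0.297)]
  = 0.4947477 + 0.4922587 + 0.4842007 + 0.5201852 = 1.991392 bits

Marginal of Y (column sums):
  P(Y=0) = 0.158 + 0.052 + 0.168 + 0.004 = 0.382
  P(Y=1) = 0.083 + 0.185 + 0.057 + 0.293 = 0.618
H(X|Y) = Σ_y P(y)·H(X|Y=y):
  Y=0: P(Y=0) = 0.382, P(X|Y=0) = (79/191, 26/191, 84/191, 2/191) → H(X|Y=0) = 1.5085033
  Y=1: P(Y=1) = 0.618, P(X|Y=1) = (83/618, 185/618, 19/206, 293/618) → H(X|Y=1) = 1.7375272
H(X|Y) = 0.382·1.5085033 + 0.618·1.7375272 = 1.650040 bits

I(X;Y) = H(X) - H(X|Y) = 1.991392 - 1.650040 = 0.3414 bits

Cross-check via I(X;Y) = H(X) + H(Y) - H(X,Y): computing H(Y) from the column sums and H(X,Y) from the 8 cells in the same way gives H(Y) = 0.959442 bits and H(X,Y) = 2.609482 bits, so
I(X;Y) = 1.991392 + 0.959442 - 2.609482 = 0.3414 bits ✓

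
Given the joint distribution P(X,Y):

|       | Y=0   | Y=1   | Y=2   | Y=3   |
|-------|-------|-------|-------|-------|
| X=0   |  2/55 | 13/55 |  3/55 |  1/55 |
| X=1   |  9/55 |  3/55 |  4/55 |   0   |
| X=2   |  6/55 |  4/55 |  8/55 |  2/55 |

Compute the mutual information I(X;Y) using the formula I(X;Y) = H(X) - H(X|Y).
0.2399 bits

I(X;Y) = H(X) - H(X|Y)

Marginal of X (row sums):
  P(X=0) = 2/55 + 13/55 + 3/55 + 1/55 = 19/55
  P(X=1) = 9/55 + 3/55 + 4/55 + 0 = 16/55
  P(X=2) = 6/55 + 4/55 + 8/55 + 2/55 = 4/11
H(X) = -[(19/55)·log₂(19/55) + (16/55)·log₂(16/55) + (4/11)·log₂(4/11)]
  = 0.5297 + 0.5182 + 0.5307 = 1.5786 bits

Marginal of Y (column sums):
  P(Y=0) = 2/55 + 9/55 + 6/55 = 17/55
  P(Y=1) = 13/55 + 3/55 + 4/55 = 4/11
  P(Y=2) = 3/55 + 4/55 + 8/55 = 3/11
  P(Y=3) = 1/55 + 0 + 2/55 = 3/55
H(X|Y) = Σ_y P(y)·H(X|Y=y):
  Y=0: P(Y=0) = 17/55, P(X|Y=0) = (2/17, 9/17, 6/17) → H(X|Y=0) = 1.3793
  Y=1: P(Y=1) = 4/11, P(X|Y=1) = (13/20, 3/20, 1/5) → H(X|Y=1) = 1.2789
  Y=2: P(Y=2) = 3/11, P(X|Y=2) = (1/5, 4/15, 8/15) → H(X|Y=2) = 1.4566
  Y=3: P(Y=3) = 3/55, P(X|Y=3) = (1/3, 0, 2/3) → H(X|Y=3) = 0.9183
H(X|Y) = (17/55)·1.3793 + (4/11)·1.2789 + (3/11)·1.4566 + (3/55)·0.9183 = 1.3387 bits

I(X;Y) = H(X) - H(X|Y) = 1.5786 - 1.3387 = 0.2399 bits

Cross-check via I(X;Y) = H(X) + H(Y) - H(X,Y): computing H(Y) from the column sums and H(X,Y) from the 12 cells in the same way gives H(Y) = 1.7944 bits and H(X,Y) = 3.1331 bits, so
I(X;Y) = 1.5786 + 1.7944 - 3.1331 = 0.2399 bits ✓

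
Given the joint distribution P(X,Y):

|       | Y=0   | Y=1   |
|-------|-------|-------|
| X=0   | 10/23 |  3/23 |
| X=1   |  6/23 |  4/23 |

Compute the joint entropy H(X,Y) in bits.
1.8503 bits

H(X,Y) = -Σ_{x,y} P(x,y) log₂ P(x,y). Per-cell terms -P(x,y)·log₂P(x,y):
  X=0: 0.5224, 0.3833
  X=1: 0.5057, 0.4389
Sum of the 4 terms: H(X,Y) = 1.8503 bits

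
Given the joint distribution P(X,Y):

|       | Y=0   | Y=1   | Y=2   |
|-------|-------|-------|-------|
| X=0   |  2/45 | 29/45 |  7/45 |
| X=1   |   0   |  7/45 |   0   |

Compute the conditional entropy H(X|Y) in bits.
0.5685 bits

H(X|Y) = H(X,Y) - H(Y)

H(X,Y) = -Σ_{x,y} P(x,y) log₂ P(x,y). Per-cell terms -P(x,y)·log₂P(x,y):
  X=0: 0.19964, 0.40850, 0.41759
  X=1: 0.00000, 0.41759, 0.00000
  (cells with P = 0 contribute 0)
Sum of the 6 terms: H(X,Y) = 1.4433 bits

Marginal of Y (column sums):
  P(Y=0) = 2/45 + 0 = 2/45
  P(Y=1) = 29/45 + 7/45 = 4/5
  P(Y=2) = 7/45 + 0 = 7/45
H(Y) = -[(2/45)·log₂(2/45) + (4/5)·log₂(4/5) + (7/45)·log₂(7/45)]
  = 0.19964 + 0.25754 + 0.41759 = 0.8748 bits

H(X|Y) = H(X,Y) - H(Y) = 1.4433 - 0.8748 = 0.5685 bits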